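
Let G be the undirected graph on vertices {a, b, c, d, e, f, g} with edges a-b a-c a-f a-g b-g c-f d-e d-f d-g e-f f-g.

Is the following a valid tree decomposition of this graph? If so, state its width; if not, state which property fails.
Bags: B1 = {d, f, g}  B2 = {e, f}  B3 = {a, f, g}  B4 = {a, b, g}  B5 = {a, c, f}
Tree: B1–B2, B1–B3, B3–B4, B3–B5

No — edge (d,e) lies in no bag.

A tree decomposition must satisfy three properties: every vertex lies in some bag; for every edge, both endpoints lie together in some bag; and for every vertex, the bags containing it form a connected subtree. Here edge (d,e) lies in no bag, so the decomposition is invalid.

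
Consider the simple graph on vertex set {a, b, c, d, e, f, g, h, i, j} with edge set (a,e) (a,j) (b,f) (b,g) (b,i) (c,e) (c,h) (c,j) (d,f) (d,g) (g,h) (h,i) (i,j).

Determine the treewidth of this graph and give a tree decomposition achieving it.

Each bag holds 3 vertices, so the decomposition has width 2, which upper-bounds the treewidth. Since f–d–g–b–f is a cycle in G, G is not acyclic. Forests are exactly the graphs of treewidth ≤ 1, so tw(G) ≥ 2. Therefore the treewidth is 2.

Treewidth 2.
One such decomposition:
Bags: B1 = {b, d, f}  B2 = {b, d, g}  B3 = {b, g, i}  B4 = {g, h, i}  B5 = {h, i, j}  B6 = {c, h, j}  B7 = {a, c, j}  B8 = {a, c, e}
Tree: B1–B2, B2–B3, B3–B4, B4–B5, B5–B6, B6–B7, B7–B8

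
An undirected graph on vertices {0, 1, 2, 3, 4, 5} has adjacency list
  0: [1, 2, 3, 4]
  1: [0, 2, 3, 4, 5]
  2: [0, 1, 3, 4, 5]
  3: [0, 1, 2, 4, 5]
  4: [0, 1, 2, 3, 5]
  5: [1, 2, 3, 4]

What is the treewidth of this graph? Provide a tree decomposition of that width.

Treewidth 4.
One such decomposition:
Bags: B1 = {1, 2, 3, 4, 5}  B2 = {0, 1, 2, 3, 4}
Tree: B1–B2

The largest bag has 5 vertices, giving width 4; this decomposition certifies tw(G) ≤ 4. Conversely, {0, 1, 2, 3, 4} is a clique of size 5, and the vertices of any clique must share a bag in every tree decomposition; so some bag has ≥ 5 vertices and tw(G) ≥ 4. Combining the bounds, tw(G) = 4.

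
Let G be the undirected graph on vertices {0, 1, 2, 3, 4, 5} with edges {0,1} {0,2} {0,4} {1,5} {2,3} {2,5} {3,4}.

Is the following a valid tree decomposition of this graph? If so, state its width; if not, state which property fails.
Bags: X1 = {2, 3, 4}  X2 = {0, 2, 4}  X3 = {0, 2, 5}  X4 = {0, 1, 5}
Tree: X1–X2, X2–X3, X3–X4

Every vertex of G appears in some bag (union = {0, 1, 2, 3, 4, 5}); every edge is covered by a bag; and for each vertex v the set of bags containing v is connected in the bag tree. The decomposition is therefore valid. The largest bag has 3 vertices, so the width is 2.

Yes; width 2.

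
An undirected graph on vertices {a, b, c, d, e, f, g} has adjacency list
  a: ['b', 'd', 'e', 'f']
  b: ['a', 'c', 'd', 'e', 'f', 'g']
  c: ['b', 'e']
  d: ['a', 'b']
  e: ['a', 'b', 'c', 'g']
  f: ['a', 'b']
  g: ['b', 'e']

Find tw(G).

A width-2 tree decomposition is:
Bags: B1 = {a, b, e}  B2 = {a, b, d}  B3 = {b, e, g}  B4 = {b, c, e}  B5 = {a, b, f}
Tree: B1–B2, B1–B3, B1–B4, B2–B5
The largest bag has 3 vertices, giving width 2; this decomposition certifies tw(G) ≤ 2. On the other hand G contains the 3-clique {b, e, g}. A clique must lie in a single bag of any decomposition, so no decomposition can have width below 2. Hence tw(G) = 2 exactly.

2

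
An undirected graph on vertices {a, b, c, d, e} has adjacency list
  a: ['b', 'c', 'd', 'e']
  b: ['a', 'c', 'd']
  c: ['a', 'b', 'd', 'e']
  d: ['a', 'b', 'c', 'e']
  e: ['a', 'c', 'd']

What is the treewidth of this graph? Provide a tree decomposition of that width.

Treewidth 3.
Bags: B1 = {a, c, d, e}  B2 = {a, b, c, d}
Tree: B1–B2

The largest bag has 4 vertices, giving width 3; this decomposition certifies tw(G) ≤ 3. On the other hand G contains the 4-clique {a, c, d, e}. A clique must lie in a single bag of any decomposition, so no decomposition can have width below 3. Therefore the treewidth is 3.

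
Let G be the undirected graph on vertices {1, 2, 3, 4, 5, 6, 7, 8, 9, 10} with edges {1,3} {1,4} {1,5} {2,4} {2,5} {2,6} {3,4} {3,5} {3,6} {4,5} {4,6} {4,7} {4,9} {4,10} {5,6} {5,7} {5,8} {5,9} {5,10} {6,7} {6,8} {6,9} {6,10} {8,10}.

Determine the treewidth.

A width-3 tree decomposition is:
Bags: B1 = {3, 4, 5, 6}  B2 = {4, 5, 6, 10}  B3 = {2, 4, 5, 6}  B4 = {5, 6, 8, 10}  B5 = {4, 5, 6, 7}  B6 = {1, 3, 4, 5}  B7 = {4, 5, 6, 9}
Tree: B1–B2, B2–B3, B2–B4, B2–B5, B1–B6, B1–B7
Each bag holds 4 vertices, so the decomposition has width 3, which upper-bounds the treewidth. On the other hand G contains the 4-clique {5, 6, 8, 10}. A clique must lie in a single bag of any decomposition, so no decomposition can have width below 3. The upper and lower bounds meet at 3, so that is the treewidth.

3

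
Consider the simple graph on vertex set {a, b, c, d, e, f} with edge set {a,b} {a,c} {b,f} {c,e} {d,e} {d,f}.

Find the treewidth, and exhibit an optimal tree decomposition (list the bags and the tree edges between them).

Treewidth 2.
One such decomposition:
Bags: B1 = {a, b, c}  B2 = {b, c, e}  B3 = {b, d, e}  B4 = {b, d, f}
Tree: B1–B2, B2–B3, B3–B4

Every bag has size at most 3, so the width is 3 − 1 = 2 and tw(G) ≤ 2. Since b–a–c–e–d–f–b is a cycle in G, G is not acyclic. Forests are exactly the graphs of treewidth ≤ 1, so tw(G) ≥ 2. Therefore the treewidth is 2.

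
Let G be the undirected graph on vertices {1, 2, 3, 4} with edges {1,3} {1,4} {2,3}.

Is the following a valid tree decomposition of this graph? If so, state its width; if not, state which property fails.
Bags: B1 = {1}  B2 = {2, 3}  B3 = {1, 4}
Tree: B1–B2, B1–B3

A tree decomposition must satisfy three properties: every vertex lies in some bag; for every edge, both endpoints lie together in some bag; and for every vertex, the bags containing it form a connected subtree. Here edge (3,1) lies in no bag, so the decomposition is invalid.

No — edge (3,1) lies in no bag.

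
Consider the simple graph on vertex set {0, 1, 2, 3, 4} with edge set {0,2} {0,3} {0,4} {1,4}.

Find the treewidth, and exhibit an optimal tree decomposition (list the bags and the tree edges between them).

Treewidth 1.
One optimal decomposition is:
Bags: B1 = {0, 4}  B2 = {0, 2}  B3 = {1, 4}  B4 = {0, 3}
Tree: B1–B2, B1–B3, B1–B4

Each bag holds 2 vertices, so the decomposition has width 1, which upper-bounds the treewidth. Any graph with an edge has treewidth ≥ 1, and G has the edge 4–0. The upper and lower bounds meet at 1, so that is the treewidth.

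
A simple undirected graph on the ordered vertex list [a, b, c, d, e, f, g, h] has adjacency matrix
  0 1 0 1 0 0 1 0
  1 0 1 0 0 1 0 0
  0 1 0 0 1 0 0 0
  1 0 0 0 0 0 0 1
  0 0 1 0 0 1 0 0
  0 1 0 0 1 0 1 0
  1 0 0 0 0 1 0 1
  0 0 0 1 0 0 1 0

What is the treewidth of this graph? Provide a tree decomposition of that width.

Treewidth 2.
One optimal decomposition is:
Bags: B1 = {a, d, h}  B2 = {a, g, h}  B3 = {a, b, g}  B4 = {b, f, g}  B5 = {b, c, f}  B6 = {c, e, f}
Tree: B1–B2, B2–B3, B3–B4, B4–B5, B5–B6

Each bag holds 3 vertices, so the decomposition has width 2, which upper-bounds the treewidth. Since d–h–g–a–d is a cycle in G, G is not acyclic. Forests are exactly the graphs of treewidth ≤ 1, so tw(G) ≥ 2. The upper and lower bounds meet at 2, so that is the treewidth.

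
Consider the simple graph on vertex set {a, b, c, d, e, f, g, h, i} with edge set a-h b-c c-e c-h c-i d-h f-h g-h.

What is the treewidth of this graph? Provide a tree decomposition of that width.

Treewidth 1.
One such decomposition:
Bags: B1 = {c, e}  B2 = {c, h}  B3 = {b, c}  B4 = {g, h}  B5 = {a, h}  B6 = {f, h}  B7 = {c, i}  B8 = {d, h}
Tree: B1–B2, B1–B3, B2–B4, B2–B5, B4–B6, B2–B7, B5–B8

Each bag holds 2 vertices, so the decomposition has width 1, which upper-bounds the treewidth. G has an edge, so its treewidth is at least 1. Hence tw(G) = 1 exactly.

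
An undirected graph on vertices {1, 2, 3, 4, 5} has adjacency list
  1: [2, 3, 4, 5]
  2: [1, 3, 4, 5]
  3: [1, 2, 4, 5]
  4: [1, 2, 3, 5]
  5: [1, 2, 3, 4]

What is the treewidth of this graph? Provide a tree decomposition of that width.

Treewidth 4.
One optimal decomposition is:
Bags: B1 = {1, 2, 3, 4, 5}
Tree: (single bag)

With just one bag of size 5, the width is 5 − 1 = 4, so tw(G) ≤ 4. Conversely, {1, 2, 3, 4, 5} is a clique of size 5, and the vertices of any clique must share a bag in every tree decomposition; so some bag has ≥ 5 vertices and tw(G) ≥ 4. Hence tw(G) = 4 exactly.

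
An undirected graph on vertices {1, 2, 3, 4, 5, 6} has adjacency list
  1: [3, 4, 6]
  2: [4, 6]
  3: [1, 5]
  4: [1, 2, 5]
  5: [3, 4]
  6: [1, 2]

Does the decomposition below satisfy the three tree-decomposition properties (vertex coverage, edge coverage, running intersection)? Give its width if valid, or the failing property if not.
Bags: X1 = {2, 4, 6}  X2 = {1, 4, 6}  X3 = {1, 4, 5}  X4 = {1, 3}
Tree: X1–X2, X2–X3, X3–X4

A tree decomposition must satisfy three properties: every vertex lies in some bag; for every edge, both endpoints lie together in some bag; and for every vertex, the bags containing it form a connected subtree. Here edge (5,3) lies in no bag, so the decomposition is invalid.

No — edge (5,3) lies in no bag.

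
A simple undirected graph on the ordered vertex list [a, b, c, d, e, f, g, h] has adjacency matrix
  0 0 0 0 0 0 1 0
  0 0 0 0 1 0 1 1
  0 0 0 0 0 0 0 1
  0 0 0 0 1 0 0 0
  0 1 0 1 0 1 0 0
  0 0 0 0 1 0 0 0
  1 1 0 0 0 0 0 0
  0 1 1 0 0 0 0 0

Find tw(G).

A width-1 tree decomposition is:
Bags: B1 = {c, h}  B2 = {b, h}  B3 = {b, e}  B4 = {b, g}  B5 = {a, g}  B6 = {d, e}  B7 = {e, f}
Tree: B1–B2, B2–B3, B3–B4, B4–B5, B3–B6, B3–B7
The largest bag has 2 vertices, giving width 1; this decomposition certifies tw(G) ≤ 1. Since G has at least one edge (e.g. h–c), it is not an edgeless graph, so tw(G) ≥ 1. The upper and lower bounds meet at 1, so that is the treewidth.

1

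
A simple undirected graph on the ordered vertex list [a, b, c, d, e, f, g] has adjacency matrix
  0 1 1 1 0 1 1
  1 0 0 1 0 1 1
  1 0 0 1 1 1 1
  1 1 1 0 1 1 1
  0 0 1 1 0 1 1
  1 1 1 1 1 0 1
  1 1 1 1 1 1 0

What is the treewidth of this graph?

4

A width-4 tree decomposition is:
Bags: B1 = {a, c, d, f, g}  B2 = {a, b, d, f, g}  B3 = {c, d, e, f, g}
Tree: B1–B2, B1–B3
Each bag holds 5 vertices, so the decomposition has width 4, which upper-bounds the treewidth. Conversely, {c, d, e, f, g} is a clique of size 5, and the vertices of any clique must share a bag in every tree decomposition; so some bag has ≥ 5 vertices and tw(G) ≥ 4. Combining the bounds, tw(G) = 4.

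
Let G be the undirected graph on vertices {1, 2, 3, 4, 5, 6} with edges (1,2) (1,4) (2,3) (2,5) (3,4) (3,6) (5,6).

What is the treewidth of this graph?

A width-2 tree decomposition is:
Bags: B1 = {1, 3, 4}  B2 = {1, 2, 3}  B3 = {2, 3, 6}  B4 = {2, 5, 6}
Tree: B1–B2, B2–B3, B3–B4
The largest bag has 3 vertices, giving width 2; this decomposition certifies tw(G) ≤ 2. For the lower bound, G contains the cycle 4–1–2–3–4, so G is not a forest; only forests have treewidth ≤ 1, hence tw(G) ≥ 2. Hence tw(G) = 2 exactly.

2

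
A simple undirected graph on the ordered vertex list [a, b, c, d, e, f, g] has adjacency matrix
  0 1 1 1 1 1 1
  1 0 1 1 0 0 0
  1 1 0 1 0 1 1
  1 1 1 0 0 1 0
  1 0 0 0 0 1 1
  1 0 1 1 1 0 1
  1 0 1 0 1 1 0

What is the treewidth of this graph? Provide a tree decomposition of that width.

Treewidth 3.
One optimal decomposition is:
Bags: B1 = {a, c, f, g}  B2 = {a, c, d, f}  B3 = {a, e, f, g}  B4 = {a, b, c, d}
Tree: B1–B2, B1–B3, B2–B4

The largest bag has 4 vertices, giving width 3; this decomposition certifies tw(G) ≤ 3. Conversely, {a, e, f, g} is a clique of size 4, and the vertices of any clique must share a bag in every tree decomposition; so some bag has ≥ 4 vertices and tw(G) ≥ 3. The upper and lower bounds meet at 3, so that is the treewidth.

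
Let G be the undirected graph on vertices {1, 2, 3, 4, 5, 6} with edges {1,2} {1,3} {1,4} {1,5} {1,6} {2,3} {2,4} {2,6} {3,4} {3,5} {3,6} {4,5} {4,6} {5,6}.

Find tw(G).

A width-4 tree decomposition is:
Bags: B1 = {1, 2, 3, 4, 6}  B2 = {1, 3, 4, 5, 6}
Tree: B1–B2
Every bag has size at most 5, so the width is 5 − 1 = 4 and tw(G) ≤ 4. On the other hand G contains the 5-clique {1, 2, 3, 4, 6}. A clique must lie in a single bag of any decomposition, so no decomposition can have width below 4. Therefore the treewidth is 4.

4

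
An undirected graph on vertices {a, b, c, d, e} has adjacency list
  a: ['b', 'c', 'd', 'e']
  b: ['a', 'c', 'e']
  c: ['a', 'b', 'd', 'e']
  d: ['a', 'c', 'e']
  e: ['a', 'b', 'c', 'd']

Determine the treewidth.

3

A width-3 tree decomposition is:
Bags: B1 = {a, b, c, e}  B2 = {a, c, d, e}
Tree: B1–B2
The largest bag has 4 vertices, giving width 3; this decomposition certifies tw(G) ≤ 3. On the other hand G contains the 4-clique {a, c, d, e}. A clique must lie in a single bag of any decomposition, so no decomposition can have width below 3. Hence tw(G) = 3 exactly.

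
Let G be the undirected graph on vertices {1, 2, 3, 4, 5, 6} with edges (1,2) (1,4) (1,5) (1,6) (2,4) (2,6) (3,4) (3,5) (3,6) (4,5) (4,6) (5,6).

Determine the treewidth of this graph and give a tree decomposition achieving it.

Treewidth 3.
One such decomposition:
Bags: B1 = {1, 4, 5, 6}  B2 = {3, 4, 5, 6}  B3 = {1, 2, 4, 6}
Tree: B1–B2, B1–B3

Every bag has size at most 4, so the width is 4 − 1 = 3 and tw(G) ≤ 3. Conversely, {1, 2, 4, 6} is a clique of size 4, and the vertices of any clique must share a bag in every tree decomposition; so some bag has ≥ 4 vertices and tw(G) ≥ 3. The upper and lower bounds meet at 3, so that is the treewidth.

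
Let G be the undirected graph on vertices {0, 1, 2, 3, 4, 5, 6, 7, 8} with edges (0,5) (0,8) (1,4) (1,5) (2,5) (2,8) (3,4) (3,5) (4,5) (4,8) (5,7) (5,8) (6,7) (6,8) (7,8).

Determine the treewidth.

A width-2 tree decomposition is:
Bags: B1 = {4, 5, 8}  B2 = {3, 4, 5}  B3 = {2, 5, 8}  B4 = {1, 4, 5}  B5 = {0, 5, 8}  B6 = {5, 7, 8}  B7 = {6, 7, 8}
Tree: B1–B2, B1–B3, B1–B4, B3–B5, B5–B6, B6–B7
Each bag holds 3 vertices, so the decomposition has width 2, which upper-bounds the treewidth. On the other hand G contains the 3-clique {0, 5, 8}. A clique must lie in a single bag of any decomposition, so no decomposition can have width below 2. The upper and lower bounds meet at 2, so that is the treewidth.

2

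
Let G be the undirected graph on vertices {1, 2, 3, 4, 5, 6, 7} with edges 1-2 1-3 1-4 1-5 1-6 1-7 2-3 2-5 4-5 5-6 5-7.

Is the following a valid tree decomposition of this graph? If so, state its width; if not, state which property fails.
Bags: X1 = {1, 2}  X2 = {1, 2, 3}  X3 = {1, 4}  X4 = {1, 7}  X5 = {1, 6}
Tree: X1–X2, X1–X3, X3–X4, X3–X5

A tree decomposition must satisfy three properties: every vertex lies in some bag; for every edge, both endpoints lie together in some bag; and for every vertex, the bags containing it form a connected subtree. Here vertex 5 appears in no bag, so the decomposition is invalid.

No — vertex 5 appears in no bag.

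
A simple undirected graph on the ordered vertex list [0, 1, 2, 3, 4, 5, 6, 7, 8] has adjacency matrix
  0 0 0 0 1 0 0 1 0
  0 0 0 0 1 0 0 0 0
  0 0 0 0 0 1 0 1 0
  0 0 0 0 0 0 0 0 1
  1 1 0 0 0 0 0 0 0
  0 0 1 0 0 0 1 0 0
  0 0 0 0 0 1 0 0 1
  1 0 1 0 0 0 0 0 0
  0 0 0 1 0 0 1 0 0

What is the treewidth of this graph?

1

A width-1 tree decomposition is:
Bags: B1 = {1, 4}  B2 = {0, 4}  B3 = {0, 7}  B4 = {2, 7}  B5 = {2, 5}  B6 = {5, 6}  B7 = {6, 8}  B8 = {3, 8}
Tree: B1–B2, B2–B3, B3–B4, B4–B5, B5–B6, B6–B7, B7–B8
The largest bag has 2 vertices, giving width 1; this decomposition certifies tw(G) ≤ 1. Since G has at least one edge (e.g. 1–4), it is not an edgeless graph, so tw(G) ≥ 1. Hence tw(G) = 1 exactly.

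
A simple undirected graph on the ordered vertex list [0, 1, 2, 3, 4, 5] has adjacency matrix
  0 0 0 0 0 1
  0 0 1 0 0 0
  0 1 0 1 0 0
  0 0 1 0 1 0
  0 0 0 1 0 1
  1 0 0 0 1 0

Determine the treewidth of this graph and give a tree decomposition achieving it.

The largest bag has 2 vertices, giving width 1; this decomposition certifies tw(G) ≤ 1. G has an edge, so its treewidth is at least 1. Therefore the treewidth is 1.

Treewidth 1.
One optimal decomposition is:
Bags: B1 = {1, 2}  B2 = {2, 3}  B3 = {3, 4}  B4 = {4, 5}  B5 = {0, 5}
Tree: B1–B2, B2–B3, B3–B4, B4–B5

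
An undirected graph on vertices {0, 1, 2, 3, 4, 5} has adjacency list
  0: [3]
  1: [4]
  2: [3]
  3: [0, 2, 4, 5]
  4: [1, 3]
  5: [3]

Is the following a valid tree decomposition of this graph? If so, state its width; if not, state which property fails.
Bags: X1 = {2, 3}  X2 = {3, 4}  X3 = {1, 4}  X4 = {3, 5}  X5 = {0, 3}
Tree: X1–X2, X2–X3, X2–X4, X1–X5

Yes; width 1.

Vertex coverage: the bags together contain {0, 1, 2, 3, 4, 5}, the full vertex set. Edge coverage: each edge of G has both endpoints in at least one bag. Running intersection: for every vertex, the bags containing it form a connected subtree. All three properties hold, so this is a valid tree decomposition of width max|bag| − 1 = 1, and hence tw(G) ≤ 1.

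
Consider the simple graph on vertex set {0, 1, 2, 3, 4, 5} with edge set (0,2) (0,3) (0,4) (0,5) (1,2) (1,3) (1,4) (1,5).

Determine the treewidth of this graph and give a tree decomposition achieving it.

Treewidth 2.
One such decomposition:
Bags: B1 = {0, 1, 3}  B2 = {0, 1, 5}  B3 = {0, 1, 4}  B4 = {0, 1, 2}
Tree: B1–B2, B2–B3, B3–B4

Every bag has size at most 3, so the width is 3 − 1 = 2 and tw(G) ≤ 2. For the lower bound, G contains the cycle 3–1–5–0–3, so G is not a forest; only forests have treewidth ≤ 1, hence tw(G) ≥ 2. Therefore the treewidth is 2.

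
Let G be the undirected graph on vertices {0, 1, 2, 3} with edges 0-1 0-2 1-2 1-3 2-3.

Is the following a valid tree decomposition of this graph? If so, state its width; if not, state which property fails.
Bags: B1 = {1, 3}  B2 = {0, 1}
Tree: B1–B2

A tree decomposition must satisfy three properties: every vertex lies in some bag; for every edge, both endpoints lie together in some bag; and for every vertex, the bags containing it form a connected subtree. Here vertex 2 appears in no bag, so the decomposition is invalid.

No — vertex 2 appears in no bag.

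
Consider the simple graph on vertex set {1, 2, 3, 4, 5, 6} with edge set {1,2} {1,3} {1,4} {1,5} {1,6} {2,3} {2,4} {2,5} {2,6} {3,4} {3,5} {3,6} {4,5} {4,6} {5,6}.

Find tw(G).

A width-5 tree decomposition is:
Bags: B1 = {1, 2, 3, 4, 5, 6}
Tree: (single bag)
A single bag containing all 6 vertices is trivially a valid decomposition of width 5. On the other hand G contains the 6-clique {1, 2, 3, 4, 5, 6}. A clique must lie in a single bag of any decomposition, so no decomposition can have width below 5. The upper and lower bounds meet at 5, so that is the treewidth.

5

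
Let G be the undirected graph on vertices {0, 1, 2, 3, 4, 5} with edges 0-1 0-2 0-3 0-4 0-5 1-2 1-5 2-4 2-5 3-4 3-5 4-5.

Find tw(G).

A width-3 tree decomposition is:
Bags: B1 = {0, 2, 4, 5}  B2 = {0, 3, 4, 5}  B3 = {0, 1, 2, 5}
Tree: B1–B2, B1–B3
The largest bag has 4 vertices, giving width 3; this decomposition certifies tw(G) ≤ 3. Conversely, {0, 1, 2, 5} is a clique of size 4, and the vertices of any clique must share a bag in every tree decomposition; so some bag has ≥ 4 vertices and tw(G) ≥ 3. Therefore the treewidth is 3.

3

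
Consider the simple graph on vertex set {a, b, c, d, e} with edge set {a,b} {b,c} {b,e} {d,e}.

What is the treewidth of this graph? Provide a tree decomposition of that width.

Each bag holds 2 vertices, so the decomposition has width 1, which upper-bounds the treewidth. G has an edge, so its treewidth is at least 1. The upper and lower bounds meet at 1, so that is the treewidth.

Treewidth 1.
Bags: B1 = {b, e}  B2 = {b, c}  B3 = {a, b}  B4 = {d, e}
Tree: B1–B2, B2–B3, B1–B4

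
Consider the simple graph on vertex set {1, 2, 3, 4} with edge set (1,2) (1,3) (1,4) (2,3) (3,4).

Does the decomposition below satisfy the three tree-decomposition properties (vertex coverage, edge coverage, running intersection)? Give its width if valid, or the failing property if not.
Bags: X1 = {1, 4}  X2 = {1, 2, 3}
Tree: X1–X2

No — edge (3,4) lies in no bag.

A tree decomposition must satisfy three properties: every vertex lies in some bag; for every edge, both endpoints lie together in some bag; and for every vertex, the bags containing it form a connected subtree. Here edge (3,4) lies in no bag, so the decomposition is invalid.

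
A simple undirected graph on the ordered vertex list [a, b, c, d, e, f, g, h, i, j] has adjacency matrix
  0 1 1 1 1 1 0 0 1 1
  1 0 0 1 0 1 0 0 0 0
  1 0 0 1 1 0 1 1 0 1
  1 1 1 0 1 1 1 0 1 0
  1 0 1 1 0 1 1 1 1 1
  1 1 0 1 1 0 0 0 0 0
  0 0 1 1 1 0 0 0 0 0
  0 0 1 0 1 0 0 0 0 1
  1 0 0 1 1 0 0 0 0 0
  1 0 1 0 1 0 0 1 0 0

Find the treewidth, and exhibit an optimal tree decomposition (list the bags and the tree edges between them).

Every bag has size at most 4, so the width is 4 − 1 = 3 and tw(G) ≤ 3. For the lower bound, the 4 vertices {c, d, e, g} are pairwise adjacent, and any tree decomposition puts a clique entirely inside one bag — forcing width ≥ 3. Combining the bounds, tw(G) = 3.

Treewidth 3.
One such decomposition:
Bags: B1 = {a, c, d, e}  B2 = {c, d, e, g}  B3 = {a, c, e, j}  B4 = {a, d, e, i}  B5 = {a, d, e, f}  B6 = {c, e, h, j}  B7 = {a, b, d, f}
Tree: B1–B2, B1–B3, B1–B4, B4–B5, B3–B6, B5–B7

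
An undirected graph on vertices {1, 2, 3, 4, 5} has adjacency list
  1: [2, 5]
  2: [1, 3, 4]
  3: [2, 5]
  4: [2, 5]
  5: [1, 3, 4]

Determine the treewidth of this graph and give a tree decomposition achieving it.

Treewidth 2.
One such decomposition:
Bags: B1 = {2, 3, 5}  B2 = {2, 4, 5}  B3 = {1, 2, 5}
Tree: B1–B2, B2–B3

Every bag has size at most 3, so the width is 3 − 1 = 2 and tw(G) ≤ 2. Since 5–3–2–4–5 is a cycle in G, G is not acyclic. Forests are exactly the graphs of treewidth ≤ 1, so tw(G) ≥ 2. Hence tw(G) = 2 exactly.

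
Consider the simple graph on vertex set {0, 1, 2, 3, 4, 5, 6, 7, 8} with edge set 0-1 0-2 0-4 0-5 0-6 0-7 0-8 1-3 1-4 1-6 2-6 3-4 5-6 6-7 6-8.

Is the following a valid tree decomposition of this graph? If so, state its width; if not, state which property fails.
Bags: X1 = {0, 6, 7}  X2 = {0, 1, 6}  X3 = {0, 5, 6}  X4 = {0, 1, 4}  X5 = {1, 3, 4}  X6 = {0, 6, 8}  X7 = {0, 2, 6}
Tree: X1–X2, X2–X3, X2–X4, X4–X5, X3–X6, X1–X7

Checking the three conditions: (i) the bags cover all of {0, 1, 2, 3, 4, 5, 6, 7, 8}; (ii) for each edge, some bag contains both endpoints; (iii) the bags containing any fixed vertex form a subtree. All hold, so the decomposition is valid with width 3 − 1 = 2.

Yes; width 2.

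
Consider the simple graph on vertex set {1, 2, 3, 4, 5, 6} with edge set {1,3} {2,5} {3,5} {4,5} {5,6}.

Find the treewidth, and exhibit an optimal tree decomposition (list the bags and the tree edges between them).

Every bag has size at most 2, so the width is 2 − 1 = 1 and tw(G) ≤ 1. G has an edge, so its treewidth is at least 1. The upper and lower bounds meet at 1, so that is the treewidth.

Treewidth 1.
One such decomposition:
Bags: B1 = {2, 5}  B2 = {3, 5}  B3 = {1, 3}  B4 = {5, 6}  B5 = {4, 5}
Tree: B1–B2, B2–B3, B2–B4, B2–B5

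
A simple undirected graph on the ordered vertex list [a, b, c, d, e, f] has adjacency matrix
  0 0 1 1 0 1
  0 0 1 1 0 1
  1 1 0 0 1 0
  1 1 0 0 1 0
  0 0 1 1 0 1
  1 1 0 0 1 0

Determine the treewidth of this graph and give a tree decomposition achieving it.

Treewidth 3.
One optimal decomposition is:
Bags: B1 = {c, d, e, f}  B2 = {b, c, d, f}  B3 = {a, c, d, f}
Tree: B1–B2, B2–B3

The largest bag has 4 vertices, giving width 3; this decomposition certifies tw(G) ≤ 3. For the lower bound: the 4 vertex sets {e,f}, {b,d}, {c}, {a} are disjoint, each induces a connected subgraph, and every pair is joined by at least one edge of G. Contracting each set to a single vertex therefore yields K_{4} as a minor, and since treewidth is minor-monotone, tw(G) ≥ tw(K_{4}) = 3. The upper and lower bounds meet at 3, so that is the treewidth.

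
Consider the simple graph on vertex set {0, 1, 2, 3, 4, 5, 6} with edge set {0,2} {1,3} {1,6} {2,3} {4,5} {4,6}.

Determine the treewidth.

A width-1 tree decomposition is:
Bags: B1 = {0, 2}  B2 = {2, 3}  B3 = {1, 3}  B4 = {1, 6}  B5 = {4, 6}  B6 = {4, 5}
Tree: B1–B2, B2–B3, B3–B4, B4–B5, B5–B6
The largest bag has 2 vertices, giving width 1; this decomposition certifies tw(G) ≤ 1. Any graph with an edge has treewidth ≥ 1, and G has the edge 0–2. Hence tw(G) = 1 exactly.

1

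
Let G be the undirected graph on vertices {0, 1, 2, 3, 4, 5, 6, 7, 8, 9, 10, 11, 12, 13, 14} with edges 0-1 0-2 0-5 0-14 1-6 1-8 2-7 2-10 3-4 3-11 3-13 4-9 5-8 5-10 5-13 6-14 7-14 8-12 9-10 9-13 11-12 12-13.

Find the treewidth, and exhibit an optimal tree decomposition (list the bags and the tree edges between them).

Treewidth 3.
One such decomposition:
Bags: B1 = {3, 4, 11, 12}  B2 = {3, 4, 12, 13}  B3 = {4, 9, 12, 13}  B4 = {8, 9, 12, 13}  B5 = {5, 8, 9, 13}  B6 = {5, 8, 9, 10}  B7 = {1, 5, 8, 10}  B8 = {0, 1, 5, 10}  B9 = {0, 1, 2, 10}  B10 = {0, 1, 2, 6}  B11 = {0, 2, 6, 14}  B12 = {2, 6, 7, 14}
Tree: B1–B2, B2–B3, B3–B4, B4–B5, B5–B6, B6–B7, B7–B8, B8–B9, B9–B10, B10–B11, B11–B12

Every bag has size at most 4, so the width is 4 − 1 = 3 and tw(G) ≤ 3. For the lower bound: the 4 vertex sets {3,4,11}, {12}, {13}, {5,8,9,10} are disjoint, each induces a connected subgraph, and every pair is joined by at least one edge of G. Contracting each set to a single vertex therefore yields K_{4} as a minor, and since treewidth is minor-monotone, tw(G) ≥ tw(K_{4}) = 3. Therefore the treewidth is 3.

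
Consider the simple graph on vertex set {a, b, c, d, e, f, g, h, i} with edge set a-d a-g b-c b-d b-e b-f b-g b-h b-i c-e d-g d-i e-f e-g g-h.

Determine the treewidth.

A width-2 tree decomposition is:
Bags: B1 = {b, d, g}  B2 = {b, g, h}  B3 = {b, e, g}  B4 = {b, e, f}  B5 = {b, c, e}  B6 = {a, d, g}  B7 = {b, d, i}
Tree: B1–B2, B2–B3, B3–B4, B3–B5, B1–B6, B1–B7
The largest bag has 3 vertices, giving width 2; this decomposition certifies tw(G) ≤ 2. On the other hand G contains the 3-clique {a, d, g}. A clique must lie in a single bag of any decomposition, so no decomposition can have width below 2. Therefore the treewidth is 2.

2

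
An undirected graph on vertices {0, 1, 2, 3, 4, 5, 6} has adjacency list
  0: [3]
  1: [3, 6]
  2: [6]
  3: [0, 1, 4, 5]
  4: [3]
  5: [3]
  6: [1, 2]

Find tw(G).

A width-1 tree decomposition is:
Bags: B1 = {1, 6}  B2 = {2, 6}  B3 = {1, 3}  B4 = {3, 5}  B5 = {0, 3}  B6 = {3, 4}
Tree: B1–B2, B1–B3, B3–B4, B4–B5, B3–B6
Every bag has size at most 2, so the width is 2 − 1 = 1 and tw(G) ≤ 1. Since G has at least one edge (e.g. 1–6), it is not an edgeless graph, so tw(G) ≥ 1. Hence tw(G) = 1 exactly.

1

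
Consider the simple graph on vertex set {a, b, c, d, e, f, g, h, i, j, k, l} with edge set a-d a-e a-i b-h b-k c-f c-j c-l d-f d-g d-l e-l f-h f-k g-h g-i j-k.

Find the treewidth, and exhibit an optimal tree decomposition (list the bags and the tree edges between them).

Each bag holds 4 vertices, so the decomposition has width 3, which upper-bounds the treewidth. For the lower bound: the 4 vertex sets {a,e,i}, {l}, {d}, {c,f,g,h} are disjoint, each induces a connected subgraph, and every pair is joined by at least one edge of G. Contracting each set to a single vertex therefore yields K_{4} as a minor, and since treewidth is minor-monotone, tw(G) ≥ tw(K_{4}) = 3. Combining the bounds, tw(G) = 3.

Treewidth 3.
One such decomposition:
Bags: B1 = {a, e, i, l}  B2 = {a, d, i, l}  B3 = {d, g, i, l}  B4 = {c, d, g, l}  B5 = {c, d, f, g}  B6 = {c, f, g, h}  B7 = {c, f, h, j}  B8 = {f, h, j, k}  B9 = {b, h, j, k}
Tree: B1–B2, B2–B3, B3–B4, B4–B5, B5–B6, B6–B7, B7–B8, B8–B9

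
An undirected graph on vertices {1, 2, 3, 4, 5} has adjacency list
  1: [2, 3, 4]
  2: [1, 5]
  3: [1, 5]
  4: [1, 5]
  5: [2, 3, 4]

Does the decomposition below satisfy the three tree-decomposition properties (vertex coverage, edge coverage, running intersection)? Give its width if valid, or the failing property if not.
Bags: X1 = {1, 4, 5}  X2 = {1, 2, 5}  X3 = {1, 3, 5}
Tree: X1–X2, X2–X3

Yes; width 2.

Checking the three conditions: (i) the bags cover all of {1, 2, 3, 4, 5}; (ii) for each edge, some bag contains both endpoints; (iii) the bags containing any fixed vertex form a subtree. All hold, so the decomposition is valid with width 3 − 1 = 2.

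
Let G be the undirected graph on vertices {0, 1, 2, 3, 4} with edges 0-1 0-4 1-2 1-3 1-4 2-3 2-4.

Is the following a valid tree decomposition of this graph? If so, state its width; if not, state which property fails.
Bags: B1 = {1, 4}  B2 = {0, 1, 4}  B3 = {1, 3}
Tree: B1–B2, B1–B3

No — vertex 2 appears in no bag.

A tree decomposition must satisfy three properties: every vertex lies in some bag; for every edge, both endpoints lie together in some bag; and for every vertex, the bags containing it form a connected subtree. Here vertex 2 appears in no bag, so the decomposition is invalid.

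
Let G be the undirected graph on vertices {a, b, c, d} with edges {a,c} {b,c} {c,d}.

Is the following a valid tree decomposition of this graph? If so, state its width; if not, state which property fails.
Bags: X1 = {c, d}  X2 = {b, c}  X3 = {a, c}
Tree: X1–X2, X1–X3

Yes; width 1.

Every vertex of G appears in some bag (union = {a, b, c, d}); every edge is covered by a bag; and for each vertex v the set of bags containing v is connected in the bag tree. The decomposition is therefore valid. The largest bag has 2 vertices, so the width is 1.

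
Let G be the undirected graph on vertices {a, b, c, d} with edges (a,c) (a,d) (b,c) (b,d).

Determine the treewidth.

A width-2 tree decomposition is:
Bags: B1 = {a, b, d}  B2 = {a, b, c}
Tree: B1–B2
Every bag has size at most 3, so the width is 3 − 1 = 2 and tw(G) ≤ 2. The edges b–d–a–c–b form a cycle, so G is not a tree and its treewidth is at least 2. Combining the bounds, tw(G) = 2.

2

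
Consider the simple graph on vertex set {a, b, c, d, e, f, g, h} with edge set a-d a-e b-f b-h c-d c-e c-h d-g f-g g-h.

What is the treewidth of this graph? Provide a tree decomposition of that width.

Every bag has size at most 3, so the width is 3 − 1 = 2 and tw(G) ≤ 2. Since b–f–g–h–b is a cycle in G, G is not acyclic. Forests are exactly the graphs of treewidth ≤ 1, so tw(G) ≥ 2. Hence tw(G) = 2 exactly.

Treewidth 2.
Bags: B1 = {b, f, h}  B2 = {f, g, h}  B3 = {c, g, h}  B4 = {c, d, g}  B5 = {c, d, e}  B6 = {a, d, e}
Tree: B1–B2, B2–B3, B3–B4, B4–B5, B5–B6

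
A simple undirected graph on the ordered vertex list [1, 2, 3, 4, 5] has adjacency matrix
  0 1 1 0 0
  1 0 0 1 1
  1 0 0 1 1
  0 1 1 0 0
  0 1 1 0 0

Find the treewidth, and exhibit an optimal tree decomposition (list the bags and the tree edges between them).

Each bag holds 3 vertices, so the decomposition has width 2, which upper-bounds the treewidth. Since 5–2–1–3–5 is a cycle in G, G is not acyclic. Forests are exactly the graphs of treewidth ≤ 1, so tw(G) ≥ 2. Therefore the treewidth is 2.

Treewidth 2.
One such decomposition:
Bags: B1 = {2, 3, 5}  B2 = {1, 2, 3}  B3 = {2, 3, 4}
Tree: B1–B2, B2–B3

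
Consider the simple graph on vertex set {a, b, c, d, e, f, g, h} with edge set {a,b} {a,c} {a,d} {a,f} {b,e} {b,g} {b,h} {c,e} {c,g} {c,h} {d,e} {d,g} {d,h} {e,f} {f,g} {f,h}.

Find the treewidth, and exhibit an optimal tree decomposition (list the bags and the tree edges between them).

Treewidth 4.
One optimal decomposition is:
Bags: B1 = {a, d, e, g, h}  B2 = {a, b, e, g, h}  B3 = {a, c, e, g, h}  B4 = {a, e, f, g, h}
Tree: B1–B2, B2–B3, B3–B4

Each bag holds 5 vertices, so the decomposition has width 4, which upper-bounds the treewidth. For the lower bound: the 5 vertex sets {d,e}, {a,b}, {c,g}, {h}, {f} are disjoint, each induces a connected subgraph, and every pair is joined by at least one edge of G. Contracting each set to a single vertex therefore yields K_{5} as a minor, and since treewidth is minor-monotone, tw(G) ≥ tw(K_{5}) = 4. Combining the bounds, tw(G) = 4.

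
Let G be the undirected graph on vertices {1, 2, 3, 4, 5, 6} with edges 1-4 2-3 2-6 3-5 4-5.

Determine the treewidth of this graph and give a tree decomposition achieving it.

Every bag has size at most 2, so the width is 2 − 1 = 1 and tw(G) ≤ 1. Since G has at least one edge (e.g. 1–4), it is not an edgeless graph, so tw(G) ≥ 1. The upper and lower bounds meet at 1, so that is the treewidth.

Treewidth 1.
One optimal decomposition is:
Bags: B1 = {1, 4}  B2 = {4, 5}  B3 = {3, 5}  B4 = {2, 3}  B5 = {2, 6}
Tree: B1–B2, B2–B3, B3–B4, B4–B5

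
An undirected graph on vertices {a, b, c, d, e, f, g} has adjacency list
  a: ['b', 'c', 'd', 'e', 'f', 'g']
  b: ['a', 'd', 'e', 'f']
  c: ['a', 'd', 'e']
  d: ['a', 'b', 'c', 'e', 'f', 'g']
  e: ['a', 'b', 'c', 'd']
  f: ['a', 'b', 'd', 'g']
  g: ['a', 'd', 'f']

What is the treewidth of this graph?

A width-3 tree decomposition is:
Bags: B1 = {a, d, f, g}  B2 = {a, b, d, f}  B3 = {a, b, d, e}  B4 = {a, c, d, e}
Tree: B1–B2, B2–B3, B3–B4
Every bag has size at most 4, so the width is 4 − 1 = 3 and tw(G) ≤ 3. For the lower bound, the 4 vertices {a, c, d, e} are pairwise adjacent, and any tree decomposition puts a clique entirely inside one bag — forcing width ≥ 3. Hence tw(G) = 3 exactly.

3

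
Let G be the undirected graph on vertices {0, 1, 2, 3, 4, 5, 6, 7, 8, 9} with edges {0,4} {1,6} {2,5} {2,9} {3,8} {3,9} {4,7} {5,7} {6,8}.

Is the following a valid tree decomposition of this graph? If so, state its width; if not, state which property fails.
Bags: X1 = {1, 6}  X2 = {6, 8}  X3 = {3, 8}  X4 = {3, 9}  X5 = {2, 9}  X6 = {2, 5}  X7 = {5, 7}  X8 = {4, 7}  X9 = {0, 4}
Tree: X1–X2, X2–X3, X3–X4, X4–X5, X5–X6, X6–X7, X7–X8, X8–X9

Yes; width 1.

Vertex coverage: the bags together contain {0, 1, 2, 3, 4, 5, 6, 7, 8, 9}, the full vertex set. Edge coverage: each edge of G has both endpoints in at least one bag. Running intersection: for every vertex, the bags containing it form a connected subtree. All three properties hold, so this is a valid tree decomposition of width max|bag| − 1 = 1, and hence tw(G) ≤ 1.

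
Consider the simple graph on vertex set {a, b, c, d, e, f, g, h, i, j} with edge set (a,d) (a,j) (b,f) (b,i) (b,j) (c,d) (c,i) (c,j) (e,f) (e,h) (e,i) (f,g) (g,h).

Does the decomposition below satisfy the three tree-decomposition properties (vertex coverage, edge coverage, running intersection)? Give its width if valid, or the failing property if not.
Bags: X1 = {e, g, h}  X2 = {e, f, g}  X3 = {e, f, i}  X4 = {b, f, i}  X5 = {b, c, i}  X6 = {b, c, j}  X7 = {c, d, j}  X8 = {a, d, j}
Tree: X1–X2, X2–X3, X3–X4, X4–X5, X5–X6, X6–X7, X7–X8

Yes; width 2.

Vertex coverage: the bags together contain {a, b, c, d, e, f, g, h, i, j}, the full vertex set. Edge coverage: each edge of G has both endpoints in at least one bag. Running intersection: for every vertex, the bags containing it form a connected subtree. All three properties hold, so this is a valid tree decomposition of width max|bag| − 1 = 2, and hence tw(G) ≤ 2.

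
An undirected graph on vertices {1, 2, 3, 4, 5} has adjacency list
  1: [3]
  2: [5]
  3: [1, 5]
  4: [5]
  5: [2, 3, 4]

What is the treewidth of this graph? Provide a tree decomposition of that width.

Treewidth 1.
Bags: B1 = {3, 5}  B2 = {2, 5}  B3 = {4, 5}  B4 = {1, 3}
Tree: B1–B2, B1–B3, B1–B4

Each bag holds 2 vertices, so the decomposition has width 1, which upper-bounds the treewidth. G has an edge, so its treewidth is at least 1. Combining the bounds, tw(G) = 1.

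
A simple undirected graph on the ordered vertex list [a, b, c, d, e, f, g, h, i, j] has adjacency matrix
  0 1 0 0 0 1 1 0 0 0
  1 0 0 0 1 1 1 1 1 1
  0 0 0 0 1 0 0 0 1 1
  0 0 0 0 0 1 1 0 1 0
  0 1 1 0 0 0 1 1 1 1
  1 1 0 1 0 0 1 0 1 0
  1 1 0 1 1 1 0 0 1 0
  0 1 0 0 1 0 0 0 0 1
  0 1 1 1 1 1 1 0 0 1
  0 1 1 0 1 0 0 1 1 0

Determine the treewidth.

3

A width-3 tree decomposition is:
Bags: B1 = {b, f, g, i}  B2 = {d, f, g, i}  B3 = {a, b, f, g}  B4 = {b, e, g, i}  B5 = {b, e, i, j}  B6 = {c, e, i, j}  B7 = {b, e, h, j}
Tree: B1–B2, B1–B3, B1–B4, B4–B5, B5–B6, B5–B7
The largest bag has 4 vertices, giving width 3; this decomposition certifies tw(G) ≤ 3. On the other hand G contains the 4-clique {d, f, g, i}. A clique must lie in a single bag of any decomposition, so no decomposition can have width below 3. Hence tw(G) = 3 exactly.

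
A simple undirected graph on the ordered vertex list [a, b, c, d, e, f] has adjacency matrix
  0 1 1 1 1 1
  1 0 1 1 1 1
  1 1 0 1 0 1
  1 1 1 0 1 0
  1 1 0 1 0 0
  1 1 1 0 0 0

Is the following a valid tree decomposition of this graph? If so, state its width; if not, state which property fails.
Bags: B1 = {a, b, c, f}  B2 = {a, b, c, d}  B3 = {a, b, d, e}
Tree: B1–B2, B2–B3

Vertex coverage: the bags together contain {a, b, c, d, e, f}, the full vertex set. Edge coverage: each edge of G has both endpoints in at least one bag. Running intersection: for every vertex, the bags containing it form a connected subtree. All three properties hold, so this is a valid tree decomposition of width max|bag| − 1 = 3, and hence tw(G) ≤ 3.

Yes; width 3.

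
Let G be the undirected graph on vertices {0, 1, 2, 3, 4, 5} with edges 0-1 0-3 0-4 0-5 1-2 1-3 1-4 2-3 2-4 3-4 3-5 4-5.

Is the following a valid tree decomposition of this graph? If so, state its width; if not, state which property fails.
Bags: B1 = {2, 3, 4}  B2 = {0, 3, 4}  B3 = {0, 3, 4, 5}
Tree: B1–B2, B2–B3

No — vertex 1 appears in no bag.

A tree decomposition must satisfy three properties: every vertex lies in some bag; for every edge, both endpoints lie together in some bag; and for every vertex, the bags containing it form a connected subtree. Here vertex 1 appears in no bag, so the decomposition is invalid.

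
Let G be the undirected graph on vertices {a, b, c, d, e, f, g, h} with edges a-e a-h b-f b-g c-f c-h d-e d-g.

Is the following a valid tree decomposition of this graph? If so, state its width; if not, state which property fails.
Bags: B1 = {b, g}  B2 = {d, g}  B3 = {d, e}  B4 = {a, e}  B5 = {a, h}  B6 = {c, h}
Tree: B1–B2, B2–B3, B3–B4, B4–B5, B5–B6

A tree decomposition must satisfy three properties: every vertex lies in some bag; for every edge, both endpoints lie together in some bag; and for every vertex, the bags containing it form a connected subtree. Here vertex f appears in no bag, so the decomposition is invalid.

No — vertex f appears in no bag.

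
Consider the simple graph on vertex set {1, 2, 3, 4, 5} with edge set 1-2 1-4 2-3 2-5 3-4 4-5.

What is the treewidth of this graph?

A width-2 tree decomposition is:
Bags: B1 = {1, 2, 4}  B2 = {2, 4, 5}  B3 = {2, 3, 4}
Tree: B1–B2, B2–B3
Each bag holds 3 vertices, so the decomposition has width 2, which upper-bounds the treewidth. The edges 1–2–5–4–1 form a cycle, so G is not a tree and its treewidth is at least 2. The upper and lower bounds meet at 2, so that is the treewidth.

2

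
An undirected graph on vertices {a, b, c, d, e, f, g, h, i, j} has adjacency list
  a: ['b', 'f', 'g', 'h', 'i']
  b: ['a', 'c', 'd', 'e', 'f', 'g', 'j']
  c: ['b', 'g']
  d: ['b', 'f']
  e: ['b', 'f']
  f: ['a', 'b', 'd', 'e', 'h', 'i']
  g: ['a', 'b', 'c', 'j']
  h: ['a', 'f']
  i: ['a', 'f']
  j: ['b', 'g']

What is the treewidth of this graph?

2

A width-2 tree decomposition is:
Bags: B1 = {a, f, i}  B2 = {a, b, f}  B3 = {a, b, g}  B4 = {b, c, g}  B5 = {b, g, j}  B6 = {a, f, h}  B7 = {b, d, f}  B8 = {b, e, f}
Tree: B1–B2, B2–B3, B3–B4, B4–B5, B1–B6, B2–B7, B7–B8
The largest bag has 3 vertices, giving width 2; this decomposition certifies tw(G) ≤ 2. Conversely, {a, f, h} is a clique of size 3, and the vertices of any clique must share a bag in every tree decomposition; so some bag has ≥ 3 vertices and tw(G) ≥ 2. Combining the bounds, tw(G) = 2.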